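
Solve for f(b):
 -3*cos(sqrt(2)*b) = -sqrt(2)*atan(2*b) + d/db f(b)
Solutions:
 f(b) = C1 + sqrt(2)*(b*atan(2*b) - log(4*b^2 + 1)/4) - 3*sqrt(2)*sin(sqrt(2)*b)/2


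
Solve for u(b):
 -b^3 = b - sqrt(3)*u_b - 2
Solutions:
 u(b) = C1 + sqrt(3)*b^4/12 + sqrt(3)*b^2/6 - 2*sqrt(3)*b/3


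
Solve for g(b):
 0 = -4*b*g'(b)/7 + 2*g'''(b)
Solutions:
 g(b) = C1 + Integral(C2*airyai(2^(1/3)*7^(2/3)*b/7) + C3*airybi(2^(1/3)*7^(2/3)*b/7), b)


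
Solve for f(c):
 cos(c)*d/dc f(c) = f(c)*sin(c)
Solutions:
 f(c) = C1/cos(c)


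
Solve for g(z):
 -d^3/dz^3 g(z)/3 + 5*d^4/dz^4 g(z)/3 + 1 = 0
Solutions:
 g(z) = C1 + C2*z + C3*z^2 + C4*exp(z/5) + z^3/2


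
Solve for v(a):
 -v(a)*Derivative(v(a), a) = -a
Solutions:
 v(a) = -sqrt(C1 + a^2)
 v(a) = sqrt(C1 + a^2)


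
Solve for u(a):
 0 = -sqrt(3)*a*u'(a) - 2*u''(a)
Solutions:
 u(a) = C1 + C2*erf(3^(1/4)*a/2)


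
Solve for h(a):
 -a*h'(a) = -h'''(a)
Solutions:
 h(a) = C1 + Integral(C2*airyai(a) + C3*airybi(a), a)


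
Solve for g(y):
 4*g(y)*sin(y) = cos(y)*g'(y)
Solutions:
 g(y) = C1/cos(y)^4


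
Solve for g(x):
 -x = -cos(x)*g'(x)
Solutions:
 g(x) = C1 + Integral(x/cos(x), x)


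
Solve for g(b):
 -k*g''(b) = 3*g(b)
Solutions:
 g(b) = C1*exp(-sqrt(3)*b*sqrt(-1/k)) + C2*exp(sqrt(3)*b*sqrt(-1/k))


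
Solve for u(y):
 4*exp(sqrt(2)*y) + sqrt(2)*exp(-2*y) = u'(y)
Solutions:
 u(y) = C1 + 2*sqrt(2)*exp(sqrt(2)*y) - sqrt(2)*exp(-2*y)/2


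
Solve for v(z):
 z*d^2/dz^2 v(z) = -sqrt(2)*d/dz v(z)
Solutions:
 v(z) = C1 + C2*z^(1 - sqrt(2))


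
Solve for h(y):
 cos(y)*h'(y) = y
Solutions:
 h(y) = C1 + Integral(y/cos(y), y)


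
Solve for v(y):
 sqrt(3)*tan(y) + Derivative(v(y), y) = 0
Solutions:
 v(y) = C1 + sqrt(3)*log(cos(y))


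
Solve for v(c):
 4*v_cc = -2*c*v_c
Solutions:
 v(c) = C1 + C2*erf(c/2)


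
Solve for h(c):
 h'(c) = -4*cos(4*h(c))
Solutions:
 h(c) = -asin((C1 + exp(32*c))/(C1 - exp(32*c)))/4 + pi/4
 h(c) = asin((C1 + exp(32*c))/(C1 - exp(32*c)))/4


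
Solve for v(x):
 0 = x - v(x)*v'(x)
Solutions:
 v(x) = -sqrt(C1 + x^2)
 v(x) = sqrt(C1 + x^2)


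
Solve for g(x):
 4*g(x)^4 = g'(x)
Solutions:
 g(x) = (-1/(C1 + 12*x))^(1/3)
 g(x) = (-1/(C1 + 4*x))^(1/3)*(-3^(2/3) - 3*3^(1/6)*I)/6
 g(x) = (-1/(C1 + 4*x))^(1/3)*(-3^(2/3) + 3*3^(1/6)*I)/6


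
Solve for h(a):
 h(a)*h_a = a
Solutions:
 h(a) = -sqrt(C1 + a^2)
 h(a) = sqrt(C1 + a^2)


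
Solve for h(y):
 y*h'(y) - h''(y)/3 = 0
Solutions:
 h(y) = C1 + C2*erfi(sqrt(6)*y/2)


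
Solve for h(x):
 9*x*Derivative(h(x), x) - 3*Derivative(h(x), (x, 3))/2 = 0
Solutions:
 h(x) = C1 + Integral(C2*airyai(6^(1/3)*x) + C3*airybi(6^(1/3)*x), x)


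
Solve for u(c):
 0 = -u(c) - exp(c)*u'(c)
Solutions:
 u(c) = C1*exp(exp(-c))


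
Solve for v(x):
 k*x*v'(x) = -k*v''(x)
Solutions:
 v(x) = C1 + C2*erf(sqrt(2)*x/2)


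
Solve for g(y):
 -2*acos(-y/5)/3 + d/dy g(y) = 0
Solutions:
 g(y) = C1 + 2*y*acos(-y/5)/3 + 2*sqrt(25 - y^2)/3


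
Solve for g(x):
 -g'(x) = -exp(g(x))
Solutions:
 g(x) = log(-1/(C1 + x))


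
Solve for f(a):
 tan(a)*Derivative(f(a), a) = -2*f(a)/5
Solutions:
 f(a) = C1/sin(a)^(2/5)


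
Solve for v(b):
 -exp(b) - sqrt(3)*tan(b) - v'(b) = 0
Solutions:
 v(b) = C1 - exp(b) + sqrt(3)*log(cos(b))


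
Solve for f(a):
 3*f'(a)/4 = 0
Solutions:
 f(a) = C1


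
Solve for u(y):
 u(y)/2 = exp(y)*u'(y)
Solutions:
 u(y) = C1*exp(-exp(-y)/2)


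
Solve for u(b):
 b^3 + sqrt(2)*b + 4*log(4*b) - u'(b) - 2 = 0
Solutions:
 u(b) = C1 + b^4/4 + sqrt(2)*b^2/2 + 4*b*log(b) - 6*b + b*log(256)


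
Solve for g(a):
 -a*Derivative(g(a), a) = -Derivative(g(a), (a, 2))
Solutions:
 g(a) = C1 + C2*erfi(sqrt(2)*a/2)


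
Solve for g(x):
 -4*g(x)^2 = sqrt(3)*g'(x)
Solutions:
 g(x) = 3/(C1 + 4*sqrt(3)*x)


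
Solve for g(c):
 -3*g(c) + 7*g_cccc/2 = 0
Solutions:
 g(c) = C1*exp(-6^(1/4)*7^(3/4)*c/7) + C2*exp(6^(1/4)*7^(3/4)*c/7) + C3*sin(6^(1/4)*7^(3/4)*c/7) + C4*cos(6^(1/4)*7^(3/4)*c/7)


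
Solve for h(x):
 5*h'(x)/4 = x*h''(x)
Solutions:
 h(x) = C1 + C2*x^(9/4)


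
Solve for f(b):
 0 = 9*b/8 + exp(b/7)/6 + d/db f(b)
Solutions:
 f(b) = C1 - 9*b^2/16 - 7*exp(b/7)/6


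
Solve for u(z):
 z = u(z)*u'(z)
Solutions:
 u(z) = -sqrt(C1 + z^2)
 u(z) = sqrt(C1 + z^2)


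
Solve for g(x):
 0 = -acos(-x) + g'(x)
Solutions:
 g(x) = C1 + x*acos(-x) + sqrt(1 - x^2)


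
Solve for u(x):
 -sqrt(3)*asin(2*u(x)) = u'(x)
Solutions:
 Integral(1/asin(2*_y), (_y, u(x))) = C1 - sqrt(3)*x


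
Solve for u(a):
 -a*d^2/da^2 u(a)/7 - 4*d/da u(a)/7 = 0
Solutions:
 u(a) = C1 + C2/a^3


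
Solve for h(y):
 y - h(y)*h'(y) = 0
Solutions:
 h(y) = -sqrt(C1 + y^2)
 h(y) = sqrt(C1 + y^2)


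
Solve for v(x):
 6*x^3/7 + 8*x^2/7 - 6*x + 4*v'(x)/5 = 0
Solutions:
 v(x) = C1 - 15*x^4/56 - 10*x^3/21 + 15*x^2/4


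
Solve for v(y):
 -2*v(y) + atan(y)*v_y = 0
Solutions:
 v(y) = C1*exp(2*Integral(1/atan(y), y))


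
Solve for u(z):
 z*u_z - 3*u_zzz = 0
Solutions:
 u(z) = C1 + Integral(C2*airyai(3^(2/3)*z/3) + C3*airybi(3^(2/3)*z/3), z)


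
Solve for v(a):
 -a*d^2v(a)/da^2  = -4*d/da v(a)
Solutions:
 v(a) = C1 + C2*a^5


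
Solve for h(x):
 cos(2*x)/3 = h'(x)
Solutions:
 h(x) = C1 + sin(2*x)/6


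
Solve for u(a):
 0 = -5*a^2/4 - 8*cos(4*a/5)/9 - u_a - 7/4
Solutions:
 u(a) = C1 - 5*a^3/12 - 7*a/4 - 10*sin(4*a/5)/9


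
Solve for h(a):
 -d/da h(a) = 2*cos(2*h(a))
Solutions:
 h(a) = -asin((C1 + exp(8*a))/(C1 - exp(8*a)))/2 + pi/2
 h(a) = asin((C1 + exp(8*a))/(C1 - exp(8*a)))/2


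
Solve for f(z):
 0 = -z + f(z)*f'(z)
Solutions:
 f(z) = -sqrt(C1 + z^2)
 f(z) = sqrt(C1 + z^2)


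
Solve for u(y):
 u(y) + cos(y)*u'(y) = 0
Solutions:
 u(y) = C1*sqrt(sin(y) - 1)/sqrt(sin(y) + 1)


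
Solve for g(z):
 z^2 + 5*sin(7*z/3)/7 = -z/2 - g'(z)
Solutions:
 g(z) = C1 - z^3/3 - z^2/4 + 15*cos(7*z/3)/49


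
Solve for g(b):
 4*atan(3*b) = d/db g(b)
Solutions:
 g(b) = C1 + 4*b*atan(3*b) - 2*log(9*b^2 + 1)/3


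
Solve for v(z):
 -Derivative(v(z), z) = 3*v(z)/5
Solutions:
 v(z) = C1*exp(-3*z/5)


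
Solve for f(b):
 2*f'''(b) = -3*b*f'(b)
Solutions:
 f(b) = C1 + Integral(C2*airyai(-2^(2/3)*3^(1/3)*b/2) + C3*airybi(-2^(2/3)*3^(1/3)*b/2), b)


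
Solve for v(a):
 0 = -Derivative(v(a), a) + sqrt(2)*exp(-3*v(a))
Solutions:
 v(a) = log(C1 + 3*sqrt(2)*a)/3
 v(a) = log((-3^(1/3) - 3^(5/6)*I)*(C1 + sqrt(2)*a)^(1/3)/2)
 v(a) = log((-3^(1/3) + 3^(5/6)*I)*(C1 + sqrt(2)*a)^(1/3)/2)


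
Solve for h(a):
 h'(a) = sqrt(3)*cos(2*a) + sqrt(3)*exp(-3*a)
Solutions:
 h(a) = C1 + sqrt(3)*sin(2*a)/2 - sqrt(3)*exp(-3*a)/3


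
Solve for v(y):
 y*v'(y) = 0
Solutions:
 v(y) = C1


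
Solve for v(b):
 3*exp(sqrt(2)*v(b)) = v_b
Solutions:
 v(b) = sqrt(2)*(2*log(-1/(C1 + 3*b)) - log(2))/4


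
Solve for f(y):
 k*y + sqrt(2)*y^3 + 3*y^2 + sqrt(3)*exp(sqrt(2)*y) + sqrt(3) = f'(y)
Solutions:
 f(y) = C1 + k*y^2/2 + sqrt(2)*y^4/4 + y^3 + sqrt(3)*y + sqrt(6)*exp(sqrt(2)*y)/2


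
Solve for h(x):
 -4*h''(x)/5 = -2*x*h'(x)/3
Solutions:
 h(x) = C1 + C2*erfi(sqrt(15)*x/6)


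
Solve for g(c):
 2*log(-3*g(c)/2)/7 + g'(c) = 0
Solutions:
 7*Integral(1/(log(-_y) - log(2) + log(3)), (_y, g(c)))/2 = C1 - c


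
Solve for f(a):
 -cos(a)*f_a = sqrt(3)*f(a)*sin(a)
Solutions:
 f(a) = C1*cos(a)^(sqrt(3))


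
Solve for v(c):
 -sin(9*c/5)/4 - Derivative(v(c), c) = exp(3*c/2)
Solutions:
 v(c) = C1 - 2*exp(3*c/2)/3 + 5*cos(9*c/5)/36


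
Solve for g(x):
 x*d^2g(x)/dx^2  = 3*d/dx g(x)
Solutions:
 g(x) = C1 + C2*x^4


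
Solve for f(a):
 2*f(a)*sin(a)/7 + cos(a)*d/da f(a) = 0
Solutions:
 f(a) = C1*cos(a)^(2/7)


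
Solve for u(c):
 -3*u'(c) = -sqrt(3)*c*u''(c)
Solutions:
 u(c) = C1 + C2*c^(1 + sqrt(3))


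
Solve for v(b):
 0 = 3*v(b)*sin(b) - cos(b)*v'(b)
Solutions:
 v(b) = C1/cos(b)^3


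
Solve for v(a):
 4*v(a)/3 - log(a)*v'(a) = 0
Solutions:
 v(a) = C1*exp(4*li(a)/3)


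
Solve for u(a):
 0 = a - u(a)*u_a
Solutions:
 u(a) = -sqrt(C1 + a^2)
 u(a) = sqrt(C1 + a^2)


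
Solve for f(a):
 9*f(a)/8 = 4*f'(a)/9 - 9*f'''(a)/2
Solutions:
 f(a) = C1*exp(3^(1/3)*a*(32*3^(1/3)/(sqrt(42948417) + 6561)^(1/3) + (sqrt(42948417) + 6561)^(1/3))/108)*sin(3^(1/6)*a*(-3^(2/3)*(sqrt(42948417) + 6561)^(1/3) + 96/(sqrt(42948417) + 6561)^(1/3))/108) + C2*exp(3^(1/3)*a*(32*3^(1/3)/(sqrt(42948417) + 6561)^(1/3) + (sqrt(42948417) + 6561)^(1/3))/108)*cos(3^(1/6)*a*(-3^(2/3)*(sqrt(42948417) + 6561)^(1/3) + 96/(sqrt(42948417) + 6561)^(1/3))/108) + C3*exp(-3^(1/3)*a*(32*3^(1/3)/(sqrt(42948417) + 6561)^(1/3) + (sqrt(42948417) + 6561)^(1/3))/54)


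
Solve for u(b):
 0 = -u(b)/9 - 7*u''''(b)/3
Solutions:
 u(b) = (C1*sin(sqrt(2)*21^(3/4)*b/42) + C2*cos(sqrt(2)*21^(3/4)*b/42))*exp(-sqrt(2)*21^(3/4)*b/42) + (C3*sin(sqrt(2)*21^(3/4)*b/42) + C4*cos(sqrt(2)*21^(3/4)*b/42))*exp(sqrt(2)*21^(3/4)*b/42)


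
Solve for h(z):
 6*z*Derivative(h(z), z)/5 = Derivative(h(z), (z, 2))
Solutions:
 h(z) = C1 + C2*erfi(sqrt(15)*z/5)


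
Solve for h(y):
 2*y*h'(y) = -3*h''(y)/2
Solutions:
 h(y) = C1 + C2*erf(sqrt(6)*y/3)


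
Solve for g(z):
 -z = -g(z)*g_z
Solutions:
 g(z) = -sqrt(C1 + z^2)
 g(z) = sqrt(C1 + z^2)


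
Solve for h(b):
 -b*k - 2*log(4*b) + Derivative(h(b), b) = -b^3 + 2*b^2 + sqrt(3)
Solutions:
 h(b) = C1 - b^4/4 + 2*b^3/3 + b^2*k/2 + 2*b*log(b) - 2*b + sqrt(3)*b + b*log(16)


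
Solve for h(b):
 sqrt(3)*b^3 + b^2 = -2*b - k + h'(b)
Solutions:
 h(b) = C1 + sqrt(3)*b^4/4 + b^3/3 + b^2 + b*k


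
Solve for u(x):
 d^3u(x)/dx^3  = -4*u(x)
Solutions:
 u(x) = C3*exp(-2^(2/3)*x) + (C1*sin(2^(2/3)*sqrt(3)*x/2) + C2*cos(2^(2/3)*sqrt(3)*x/2))*exp(2^(2/3)*x/2)


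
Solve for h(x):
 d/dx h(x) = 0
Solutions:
 h(x) = C1


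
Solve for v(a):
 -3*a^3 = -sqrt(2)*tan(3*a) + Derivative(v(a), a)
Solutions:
 v(a) = C1 - 3*a^4/4 - sqrt(2)*log(cos(3*a))/3


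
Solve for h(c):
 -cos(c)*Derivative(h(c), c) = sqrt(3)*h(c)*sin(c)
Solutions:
 h(c) = C1*cos(c)^(sqrt(3))


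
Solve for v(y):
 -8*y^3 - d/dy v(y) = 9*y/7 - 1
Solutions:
 v(y) = C1 - 2*y^4 - 9*y^2/14 + y


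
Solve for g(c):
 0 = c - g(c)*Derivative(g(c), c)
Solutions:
 g(c) = -sqrt(C1 + c^2)
 g(c) = sqrt(C1 + c^2)


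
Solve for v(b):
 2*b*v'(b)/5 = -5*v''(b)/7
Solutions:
 v(b) = C1 + C2*erf(sqrt(7)*b/5)


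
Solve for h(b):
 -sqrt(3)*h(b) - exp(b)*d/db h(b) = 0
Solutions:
 h(b) = C1*exp(sqrt(3)*exp(-b))


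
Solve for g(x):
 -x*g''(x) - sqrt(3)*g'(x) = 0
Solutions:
 g(x) = C1 + C2*x^(1 - sqrt(3))


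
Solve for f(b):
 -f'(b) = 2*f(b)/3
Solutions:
 f(b) = C1*exp(-2*b/3)


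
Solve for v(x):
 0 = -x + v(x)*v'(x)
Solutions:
 v(x) = -sqrt(C1 + x^2)
 v(x) = sqrt(C1 + x^2)


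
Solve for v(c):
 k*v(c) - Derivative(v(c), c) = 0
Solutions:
 v(c) = C1*exp(c*k)


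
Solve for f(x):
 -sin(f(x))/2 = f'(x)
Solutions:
 f(x) = -acos((-C1 - exp(x))/(C1 - exp(x))) + 2*pi
 f(x) = acos((-C1 - exp(x))/(C1 - exp(x)))


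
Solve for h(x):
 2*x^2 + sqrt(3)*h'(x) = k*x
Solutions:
 h(x) = C1 + sqrt(3)*k*x^2/6 - 2*sqrt(3)*x^3/9


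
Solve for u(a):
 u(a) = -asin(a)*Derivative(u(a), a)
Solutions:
 u(a) = C1*exp(-Integral(1/asin(a), a))


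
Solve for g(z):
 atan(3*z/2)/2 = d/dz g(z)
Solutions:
 g(z) = C1 + z*atan(3*z/2)/2 - log(9*z^2 + 4)/6


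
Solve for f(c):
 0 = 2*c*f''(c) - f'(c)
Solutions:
 f(c) = C1 + C2*c^(3/2)


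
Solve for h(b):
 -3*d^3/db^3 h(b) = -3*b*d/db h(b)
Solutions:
 h(b) = C1 + Integral(C2*airyai(b) + C3*airybi(b), b)


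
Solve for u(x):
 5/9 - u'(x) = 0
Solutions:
 u(x) = C1 + 5*x/9


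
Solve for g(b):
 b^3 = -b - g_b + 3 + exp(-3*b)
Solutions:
 g(b) = C1 - b^4/4 - b^2/2 + 3*b - exp(-3*b)/3


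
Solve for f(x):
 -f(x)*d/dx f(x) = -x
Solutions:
 f(x) = -sqrt(C1 + x^2)
 f(x) = sqrt(C1 + x^2)


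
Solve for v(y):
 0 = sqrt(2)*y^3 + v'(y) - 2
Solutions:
 v(y) = C1 - sqrt(2)*y^4/4 + 2*y


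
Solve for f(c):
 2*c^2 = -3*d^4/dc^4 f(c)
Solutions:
 f(c) = C1 + C2*c + C3*c^2 + C4*c^3 - c^6/540


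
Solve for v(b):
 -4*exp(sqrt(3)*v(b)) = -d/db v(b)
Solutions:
 v(b) = sqrt(3)*(2*log(-1/(C1 + 4*b)) - log(3))/6


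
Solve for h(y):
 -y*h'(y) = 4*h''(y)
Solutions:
 h(y) = C1 + C2*erf(sqrt(2)*y/4)


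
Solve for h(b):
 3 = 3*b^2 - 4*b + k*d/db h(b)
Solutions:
 h(b) = C1 - b^3/k + 2*b^2/k + 3*b/k


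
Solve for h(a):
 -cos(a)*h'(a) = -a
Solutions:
 h(a) = C1 + Integral(a/cos(a), a)


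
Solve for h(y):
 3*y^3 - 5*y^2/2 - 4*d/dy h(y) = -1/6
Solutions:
 h(y) = C1 + 3*y^4/16 - 5*y^3/24 + y/24


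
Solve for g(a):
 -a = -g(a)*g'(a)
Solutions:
 g(a) = -sqrt(C1 + a^2)
 g(a) = sqrt(C1 + a^2)


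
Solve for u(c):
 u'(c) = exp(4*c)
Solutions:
 u(c) = C1 + exp(4*c)/4


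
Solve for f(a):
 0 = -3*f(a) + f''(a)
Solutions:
 f(a) = C1*exp(-sqrt(3)*a) + C2*exp(sqrt(3)*a)


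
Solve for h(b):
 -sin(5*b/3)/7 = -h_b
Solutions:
 h(b) = C1 - 3*cos(5*b/3)/35


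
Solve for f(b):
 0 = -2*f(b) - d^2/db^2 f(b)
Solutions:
 f(b) = C1*sin(sqrt(2)*b) + C2*cos(sqrt(2)*b)


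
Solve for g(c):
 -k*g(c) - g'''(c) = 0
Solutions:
 g(c) = C1*exp(c*(-k)^(1/3)) + C2*exp(c*(-k)^(1/3)*(-1 + sqrt(3)*I)/2) + C3*exp(-c*(-k)^(1/3)*(1 + sqrt(3)*I)/2)


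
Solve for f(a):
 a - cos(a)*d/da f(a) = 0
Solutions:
 f(a) = C1 + Integral(a/cos(a), a)


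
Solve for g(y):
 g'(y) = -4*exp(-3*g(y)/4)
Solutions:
 g(y) = 4*log(C1 - 3*y)/3
 g(y) = 4*log((-1 - sqrt(3)*I)*(C1 - 3*y)^(1/3)/2)
 g(y) = 4*log((-1 + sqrt(3)*I)*(C1 - 3*y)^(1/3)/2)


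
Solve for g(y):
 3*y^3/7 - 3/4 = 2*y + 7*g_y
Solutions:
 g(y) = C1 + 3*y^4/196 - y^2/7 - 3*y/28


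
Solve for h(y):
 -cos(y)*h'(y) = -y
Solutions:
 h(y) = C1 + Integral(y/cos(y), y)


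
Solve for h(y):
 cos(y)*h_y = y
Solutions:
 h(y) = C1 + Integral(y/cos(y), y)


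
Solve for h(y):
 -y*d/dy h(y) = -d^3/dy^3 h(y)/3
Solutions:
 h(y) = C1 + Integral(C2*airyai(3^(1/3)*y) + C3*airybi(3^(1/3)*y), y)


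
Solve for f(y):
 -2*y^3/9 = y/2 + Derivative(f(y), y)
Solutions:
 f(y) = C1 - y^4/18 - y^2/4


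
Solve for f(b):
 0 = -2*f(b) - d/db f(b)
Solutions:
 f(b) = C1*exp(-2*b)


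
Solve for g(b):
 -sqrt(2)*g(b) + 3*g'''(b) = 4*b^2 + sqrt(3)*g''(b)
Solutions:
 g(b) = C1*exp(b*(-12^(1/3)*(2*sqrt(3) + 81*sqrt(2) + sqrt(-12 + (2*sqrt(3) + 81*sqrt(2))^2))^(1/3) - 2*18^(1/3)/(2*sqrt(3) + 81*sqrt(2) + sqrt(-12 + (2*sqrt(3) + 81*sqrt(2))^2))^(1/3) + 4*sqrt(3))/36)*sin(2^(1/3)*3^(1/6)*b*(-2^(1/3)*3^(2/3)*(2*sqrt(3) + 81*sqrt(2) + sqrt(-12 + (2*sqrt(3) + 81*sqrt(2))^2))^(1/3) + 6/(2*sqrt(3) + 81*sqrt(2) + sqrt(-12 + (2*sqrt(3) + 81*sqrt(2))^2))^(1/3))/36) + C2*exp(b*(-12^(1/3)*(2*sqrt(3) + 81*sqrt(2) + sqrt(-12 + (2*sqrt(3) + 81*sqrt(2))^2))^(1/3) - 2*18^(1/3)/(2*sqrt(3) + 81*sqrt(2) + sqrt(-12 + (2*sqrt(3) + 81*sqrt(2))^2))^(1/3) + 4*sqrt(3))/36)*cos(2^(1/3)*3^(1/6)*b*(-2^(1/3)*3^(2/3)*(2*sqrt(3) + 81*sqrt(2) + sqrt(-12 + (2*sqrt(3) + 81*sqrt(2))^2))^(1/3) + 6/(2*sqrt(3) + 81*sqrt(2) + sqrt(-12 + (2*sqrt(3) + 81*sqrt(2))^2))^(1/3))/36) + C3*exp(b*(2*18^(1/3)/(2*sqrt(3) + 81*sqrt(2) + sqrt(-12 + (2*sqrt(3) + 81*sqrt(2))^2))^(1/3) + 2*sqrt(3) + 12^(1/3)*(2*sqrt(3) + 81*sqrt(2) + sqrt(-12 + (2*sqrt(3) + 81*sqrt(2))^2))^(1/3))/18) - 2*sqrt(2)*b^2 + 4*sqrt(3)


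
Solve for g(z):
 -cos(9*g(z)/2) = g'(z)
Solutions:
 g(z) = -2*asin((C1 + exp(9*z))/(C1 - exp(9*z)))/9 + 2*pi/9
 g(z) = 2*asin((C1 + exp(9*z))/(C1 - exp(9*z)))/9


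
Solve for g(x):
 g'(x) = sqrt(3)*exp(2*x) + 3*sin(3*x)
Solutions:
 g(x) = C1 + sqrt(3)*exp(2*x)/2 - cos(3*x)


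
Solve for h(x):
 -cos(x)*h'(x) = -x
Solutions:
 h(x) = C1 + Integral(x/cos(x), x)


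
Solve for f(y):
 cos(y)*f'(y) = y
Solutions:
 f(y) = C1 + Integral(y/cos(y), y)


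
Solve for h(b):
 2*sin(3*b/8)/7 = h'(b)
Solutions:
 h(b) = C1 - 16*cos(3*b/8)/21


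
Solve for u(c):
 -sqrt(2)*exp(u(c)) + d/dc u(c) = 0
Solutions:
 u(c) = log(-1/(C1 + sqrt(2)*c))


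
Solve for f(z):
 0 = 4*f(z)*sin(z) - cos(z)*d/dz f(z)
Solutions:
 f(z) = C1/cos(z)^4


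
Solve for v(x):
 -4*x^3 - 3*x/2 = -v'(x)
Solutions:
 v(x) = C1 + x^4 + 3*x^2/4


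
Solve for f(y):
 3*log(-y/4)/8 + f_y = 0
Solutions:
 f(y) = C1 - 3*y*log(-y)/8 + 3*y*(1 + 2*log(2))/8


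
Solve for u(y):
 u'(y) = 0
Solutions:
 u(y) = C1


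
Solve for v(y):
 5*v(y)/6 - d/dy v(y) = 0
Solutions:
 v(y) = C1*exp(5*y/6)


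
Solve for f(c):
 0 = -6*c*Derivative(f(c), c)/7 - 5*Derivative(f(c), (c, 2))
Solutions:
 f(c) = C1 + C2*erf(sqrt(105)*c/35)


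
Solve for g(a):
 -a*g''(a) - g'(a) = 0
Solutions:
 g(a) = C1 + C2*log(a)


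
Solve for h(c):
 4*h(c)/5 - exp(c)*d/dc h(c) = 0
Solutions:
 h(c) = C1*exp(-4*exp(-c)/5)


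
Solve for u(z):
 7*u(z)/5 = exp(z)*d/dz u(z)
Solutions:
 u(z) = C1*exp(-7*exp(-z)/5)


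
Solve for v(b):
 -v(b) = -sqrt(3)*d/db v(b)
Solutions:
 v(b) = C1*exp(sqrt(3)*b/3)


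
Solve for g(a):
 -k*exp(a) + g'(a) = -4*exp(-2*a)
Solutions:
 g(a) = C1 + k*exp(a) + 2*exp(-2*a)


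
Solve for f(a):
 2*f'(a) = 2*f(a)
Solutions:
 f(a) = C1*exp(a)


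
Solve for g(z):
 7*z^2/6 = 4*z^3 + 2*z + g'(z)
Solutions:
 g(z) = C1 - z^4 + 7*z^3/18 - z^2


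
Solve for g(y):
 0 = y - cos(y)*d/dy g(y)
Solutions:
 g(y) = C1 + Integral(y/cos(y), y)


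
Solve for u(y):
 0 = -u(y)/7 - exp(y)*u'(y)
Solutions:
 u(y) = C1*exp(exp(-y)/7)


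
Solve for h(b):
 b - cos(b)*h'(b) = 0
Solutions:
 h(b) = C1 + Integral(b/cos(b), b)


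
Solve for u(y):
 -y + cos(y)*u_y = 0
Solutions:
 u(y) = C1 + Integral(y/cos(y), y)


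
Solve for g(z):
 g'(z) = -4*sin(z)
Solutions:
 g(z) = C1 + 4*cos(z)


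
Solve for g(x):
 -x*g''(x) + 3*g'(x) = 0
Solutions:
 g(x) = C1 + C2*x^4


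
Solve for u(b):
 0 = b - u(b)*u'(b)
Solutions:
 u(b) = -sqrt(C1 + b^2)
 u(b) = sqrt(C1 + b^2)


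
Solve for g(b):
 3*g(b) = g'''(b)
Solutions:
 g(b) = C3*exp(3^(1/3)*b) + (C1*sin(3^(5/6)*b/2) + C2*cos(3^(5/6)*b/2))*exp(-3^(1/3)*b/2)


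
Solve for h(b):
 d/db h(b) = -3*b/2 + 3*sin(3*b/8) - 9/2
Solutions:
 h(b) = C1 - 3*b^2/4 - 9*b/2 - 8*cos(3*b/8)


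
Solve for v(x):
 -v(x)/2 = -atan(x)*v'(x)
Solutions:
 v(x) = C1*exp(Integral(1/atan(x), x)/2)


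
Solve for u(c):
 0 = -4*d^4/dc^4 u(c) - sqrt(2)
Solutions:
 u(c) = C1 + C2*c + C3*c^2 + C4*c^3 - sqrt(2)*c^4/96


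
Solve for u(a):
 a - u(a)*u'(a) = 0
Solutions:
 u(a) = -sqrt(C1 + a^2)
 u(a) = sqrt(C1 + a^2)


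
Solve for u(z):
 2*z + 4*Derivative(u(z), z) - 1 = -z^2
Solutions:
 u(z) = C1 - z^3/12 - z^2/4 + z/4


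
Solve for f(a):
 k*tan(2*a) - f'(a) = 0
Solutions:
 f(a) = C1 - k*log(cos(2*a))/2


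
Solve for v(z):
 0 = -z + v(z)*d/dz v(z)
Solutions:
 v(z) = -sqrt(C1 + z^2)
 v(z) = sqrt(C1 + z^2)


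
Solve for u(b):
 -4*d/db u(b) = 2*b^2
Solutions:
 u(b) = C1 - b^3/6


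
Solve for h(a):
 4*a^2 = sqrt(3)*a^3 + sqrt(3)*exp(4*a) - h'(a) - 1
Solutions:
 h(a) = C1 + sqrt(3)*a^4/4 - 4*a^3/3 - a + sqrt(3)*exp(4*a)/4


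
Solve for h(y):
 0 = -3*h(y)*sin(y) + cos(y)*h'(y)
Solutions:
 h(y) = C1/cos(y)^3


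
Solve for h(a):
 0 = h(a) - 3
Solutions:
 h(a) = 3


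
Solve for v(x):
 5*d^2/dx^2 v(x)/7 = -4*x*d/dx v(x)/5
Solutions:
 v(x) = C1 + C2*erf(sqrt(14)*x/5)


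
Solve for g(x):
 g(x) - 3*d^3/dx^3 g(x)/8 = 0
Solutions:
 g(x) = C3*exp(2*3^(2/3)*x/3) + (C1*sin(3^(1/6)*x) + C2*cos(3^(1/6)*x))*exp(-3^(2/3)*x/3)


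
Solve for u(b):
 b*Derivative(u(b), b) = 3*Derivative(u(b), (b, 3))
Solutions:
 u(b) = C1 + Integral(C2*airyai(3^(2/3)*b/3) + C3*airybi(3^(2/3)*b/3), b)


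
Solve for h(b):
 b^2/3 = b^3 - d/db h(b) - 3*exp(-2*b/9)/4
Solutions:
 h(b) = C1 + b^4/4 - b^3/9 + 27*exp(-2*b/9)/8


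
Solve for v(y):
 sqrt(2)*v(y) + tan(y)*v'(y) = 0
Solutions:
 v(y) = C1/sin(y)^(sqrt(2))


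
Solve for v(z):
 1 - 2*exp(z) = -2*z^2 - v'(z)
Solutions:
 v(z) = C1 - 2*z^3/3 - z + 2*exp(z)


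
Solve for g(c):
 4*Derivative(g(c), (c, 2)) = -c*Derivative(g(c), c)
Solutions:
 g(c) = C1 + C2*erf(sqrt(2)*c/4)


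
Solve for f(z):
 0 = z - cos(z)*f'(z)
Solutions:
 f(z) = C1 + Integral(z/cos(z), z)


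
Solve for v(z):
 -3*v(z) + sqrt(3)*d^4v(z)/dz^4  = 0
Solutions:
 v(z) = C1*exp(-3^(1/8)*z) + C2*exp(3^(1/8)*z) + C3*sin(3^(1/8)*z) + C4*cos(3^(1/8)*z)


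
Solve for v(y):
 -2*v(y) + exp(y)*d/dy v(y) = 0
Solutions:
 v(y) = C1*exp(-2*exp(-y))


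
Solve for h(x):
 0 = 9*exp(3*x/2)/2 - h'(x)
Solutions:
 h(x) = C1 + 3*exp(3*x/2)


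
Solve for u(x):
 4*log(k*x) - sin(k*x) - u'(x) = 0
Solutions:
 u(x) = C1 + 4*x*log(k*x) - 4*x - Piecewise((-cos(k*x)/k, Ne(k, 0)), (0, True))


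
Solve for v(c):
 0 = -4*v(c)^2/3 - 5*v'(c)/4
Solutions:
 v(c) = 15/(C1 + 16*c)


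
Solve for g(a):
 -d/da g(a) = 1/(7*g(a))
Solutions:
 g(a) = -sqrt(C1 - 14*a)/7
 g(a) = sqrt(C1 - 14*a)/7


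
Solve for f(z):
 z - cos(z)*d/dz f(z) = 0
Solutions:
 f(z) = C1 + Integral(z/cos(z), z)


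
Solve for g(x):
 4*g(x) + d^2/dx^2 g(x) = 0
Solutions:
 g(x) = C1*sin(2*x) + C2*cos(2*x)


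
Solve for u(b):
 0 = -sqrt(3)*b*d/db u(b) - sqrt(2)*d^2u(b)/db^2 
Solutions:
 u(b) = C1 + C2*erf(6^(1/4)*b/2)


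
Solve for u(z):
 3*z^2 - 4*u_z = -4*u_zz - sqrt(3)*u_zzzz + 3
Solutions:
 u(z) = C1 + C2*exp(-2^(1/3)*z*(-2*6^(1/3)/(9 + sqrt(16*sqrt(3) + 81))^(1/3) + 3^(1/6)*(9 + sqrt(16*sqrt(3) + 81))^(1/3))/6)*sin(2^(1/3)*z*(2*2^(1/3)*3^(5/6)/(9 + sqrt(16*sqrt(3) + 81))^(1/3) + 3^(2/3)*(9 + sqrt(16*sqrt(3) + 81))^(1/3))/6) + C3*exp(-2^(1/3)*z*(-2*6^(1/3)/(9 + sqrt(16*sqrt(3) + 81))^(1/3) + 3^(1/6)*(9 + sqrt(16*sqrt(3) + 81))^(1/3))/6)*cos(2^(1/3)*z*(2*2^(1/3)*3^(5/6)/(9 + sqrt(16*sqrt(3) + 81))^(1/3) + 3^(2/3)*(9 + sqrt(16*sqrt(3) + 81))^(1/3))/6) + C4*exp(2^(1/3)*z*(-2*6^(1/3)/(9 + sqrt(16*sqrt(3) + 81))^(1/3) + 3^(1/6)*(9 + sqrt(16*sqrt(3) + 81))^(1/3))/3) + z^3/4 + 3*z^2/4 + 3*z/4


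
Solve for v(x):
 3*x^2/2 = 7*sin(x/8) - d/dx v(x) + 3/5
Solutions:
 v(x) = C1 - x^3/2 + 3*x/5 - 56*cos(x/8)


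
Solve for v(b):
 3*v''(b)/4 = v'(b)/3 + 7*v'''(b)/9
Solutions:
 v(b) = C1 + (C2*sin(sqrt(615)*b/56) + C3*cos(sqrt(615)*b/56))*exp(27*b/56)


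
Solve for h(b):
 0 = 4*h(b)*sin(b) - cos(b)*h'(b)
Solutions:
 h(b) = C1/cos(b)^4


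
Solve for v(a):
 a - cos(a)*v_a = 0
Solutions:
 v(a) = C1 + Integral(a/cos(a), a)


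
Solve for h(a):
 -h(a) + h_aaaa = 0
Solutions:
 h(a) = C1*exp(-a) + C2*exp(a) + C3*sin(a) + C4*cos(a)


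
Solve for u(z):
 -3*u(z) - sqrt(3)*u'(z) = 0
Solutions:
 u(z) = C1*exp(-sqrt(3)*z)


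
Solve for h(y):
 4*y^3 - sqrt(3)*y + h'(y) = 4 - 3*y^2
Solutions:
 h(y) = C1 - y^4 - y^3 + sqrt(3)*y^2/2 + 4*y


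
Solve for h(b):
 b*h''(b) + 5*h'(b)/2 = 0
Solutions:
 h(b) = C1 + C2/b^(3/2)


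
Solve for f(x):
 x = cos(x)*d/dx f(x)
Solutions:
 f(x) = C1 + Integral(x/cos(x), x)


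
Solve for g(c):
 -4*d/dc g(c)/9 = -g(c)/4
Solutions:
 g(c) = C1*exp(9*c/16)


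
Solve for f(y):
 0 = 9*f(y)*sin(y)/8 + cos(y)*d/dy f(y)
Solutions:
 f(y) = C1*cos(y)^(9/8)


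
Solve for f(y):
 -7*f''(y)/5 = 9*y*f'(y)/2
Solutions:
 f(y) = C1 + C2*erf(3*sqrt(35)*y/14)


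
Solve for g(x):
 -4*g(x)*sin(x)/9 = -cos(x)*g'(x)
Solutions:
 g(x) = C1/cos(x)^(4/9)


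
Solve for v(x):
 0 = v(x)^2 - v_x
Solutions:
 v(x) = -1/(C1 + x)


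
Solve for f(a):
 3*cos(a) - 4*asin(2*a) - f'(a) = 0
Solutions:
 f(a) = C1 - 4*a*asin(2*a) - 2*sqrt(1 - 4*a^2) + 3*sin(a)


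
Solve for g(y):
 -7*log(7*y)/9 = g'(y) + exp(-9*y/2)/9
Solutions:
 g(y) = C1 - 7*y*log(y)/9 + 7*y*(1 - log(7))/9 + 2*exp(-9*y/2)/81


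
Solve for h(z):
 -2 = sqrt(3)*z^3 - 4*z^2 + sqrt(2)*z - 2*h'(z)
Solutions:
 h(z) = C1 + sqrt(3)*z^4/8 - 2*z^3/3 + sqrt(2)*z^2/4 + z


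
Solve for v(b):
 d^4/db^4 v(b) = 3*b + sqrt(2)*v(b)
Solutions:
 v(b) = C1*exp(-2^(1/8)*b) + C2*exp(2^(1/8)*b) + C3*sin(2^(1/8)*b) + C4*cos(2^(1/8)*b) - 3*sqrt(2)*b/2


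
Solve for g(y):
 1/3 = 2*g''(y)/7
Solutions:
 g(y) = C1 + C2*y + 7*y^2/12


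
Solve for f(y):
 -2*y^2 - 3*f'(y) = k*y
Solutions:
 f(y) = C1 - k*y^2/6 - 2*y^3/9


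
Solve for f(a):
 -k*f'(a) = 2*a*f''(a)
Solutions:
 f(a) = C1 + a^(1 - re(k)/2)*(C2*sin(log(a)*Abs(im(k))/2) + C3*cos(log(a)*im(k)/2))


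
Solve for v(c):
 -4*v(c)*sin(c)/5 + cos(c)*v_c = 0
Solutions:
 v(c) = C1/cos(c)^(4/5)


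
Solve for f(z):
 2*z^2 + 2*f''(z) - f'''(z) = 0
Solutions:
 f(z) = C1 + C2*z + C3*exp(2*z) - z^4/12 - z^3/6 - z^2/4


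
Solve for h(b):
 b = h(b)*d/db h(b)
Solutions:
 h(b) = -sqrt(C1 + b^2)
 h(b) = sqrt(C1 + b^2)


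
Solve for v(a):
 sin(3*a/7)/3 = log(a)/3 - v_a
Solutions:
 v(a) = C1 + a*log(a)/3 - a/3 + 7*cos(3*a/7)/9


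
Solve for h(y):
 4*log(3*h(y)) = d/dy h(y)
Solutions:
 -Integral(1/(log(_y) + log(3)), (_y, h(y)))/4 = C1 - y


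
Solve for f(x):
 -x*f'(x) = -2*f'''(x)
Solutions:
 f(x) = C1 + Integral(C2*airyai(2^(2/3)*x/2) + C3*airybi(2^(2/3)*x/2), x)


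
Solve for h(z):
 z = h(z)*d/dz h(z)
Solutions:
 h(z) = -sqrt(C1 + z^2)
 h(z) = sqrt(C1 + z^2)


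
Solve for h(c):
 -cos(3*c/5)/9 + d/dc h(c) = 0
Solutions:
 h(c) = C1 + 5*sin(3*c/5)/27


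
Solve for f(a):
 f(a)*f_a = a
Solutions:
 f(a) = -sqrt(C1 + a^2)
 f(a) = sqrt(C1 + a^2)


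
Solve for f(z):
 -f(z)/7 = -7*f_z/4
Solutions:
 f(z) = C1*exp(4*z/49)


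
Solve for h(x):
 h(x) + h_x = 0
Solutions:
 h(x) = C1*exp(-x)


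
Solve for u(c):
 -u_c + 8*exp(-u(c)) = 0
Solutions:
 u(c) = log(C1 + 8*c)


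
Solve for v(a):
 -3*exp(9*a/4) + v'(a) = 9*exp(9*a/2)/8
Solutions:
 v(a) = C1 + 4*exp(9*a/4)/3 + exp(9*a/2)/4


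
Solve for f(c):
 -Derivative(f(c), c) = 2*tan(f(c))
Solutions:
 f(c) = pi - asin(C1*exp(-2*c))
 f(c) = asin(C1*exp(-2*c))


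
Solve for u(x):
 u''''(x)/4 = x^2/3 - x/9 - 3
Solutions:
 u(x) = C1 + C2*x + C3*x^2 + C4*x^3 + x^6/270 - x^5/270 - x^4/2


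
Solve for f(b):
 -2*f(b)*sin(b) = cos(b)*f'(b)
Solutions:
 f(b) = C1*cos(b)^2


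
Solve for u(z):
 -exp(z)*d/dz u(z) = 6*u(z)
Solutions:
 u(z) = C1*exp(6*exp(-z))


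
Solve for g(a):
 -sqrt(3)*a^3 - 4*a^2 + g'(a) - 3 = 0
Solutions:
 g(a) = C1 + sqrt(3)*a^4/4 + 4*a^3/3 + 3*a


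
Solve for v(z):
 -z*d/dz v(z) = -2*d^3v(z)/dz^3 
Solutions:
 v(z) = C1 + Integral(C2*airyai(2^(2/3)*z/2) + C3*airybi(2^(2/3)*z/2), z)


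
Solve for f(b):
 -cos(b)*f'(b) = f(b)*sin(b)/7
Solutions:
 f(b) = C1*cos(b)^(1/7)


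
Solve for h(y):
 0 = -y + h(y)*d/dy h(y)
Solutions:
 h(y) = -sqrt(C1 + y^2)
 h(y) = sqrt(C1 + y^2)


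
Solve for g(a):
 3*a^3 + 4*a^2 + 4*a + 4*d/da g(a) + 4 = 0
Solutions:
 g(a) = C1 - 3*a^4/16 - a^3/3 - a^2/2 - a


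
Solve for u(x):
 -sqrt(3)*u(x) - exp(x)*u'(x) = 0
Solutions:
 u(x) = C1*exp(sqrt(3)*exp(-x))


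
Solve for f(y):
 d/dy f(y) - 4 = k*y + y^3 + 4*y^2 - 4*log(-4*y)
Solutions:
 f(y) = C1 + k*y^2/2 + y^4/4 + 4*y^3/3 - 4*y*log(-y) + 8*y*(1 - log(2))


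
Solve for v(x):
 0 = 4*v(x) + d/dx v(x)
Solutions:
 v(x) = C1*exp(-4*x)


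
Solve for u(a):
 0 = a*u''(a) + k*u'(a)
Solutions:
 u(a) = C1 + a^(1 - re(k))*(C2*sin(log(a)*Abs(im(k))) + C3*cos(log(a)*im(k)))


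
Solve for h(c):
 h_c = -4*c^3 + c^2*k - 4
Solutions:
 h(c) = C1 - c^4 + c^3*k/3 - 4*c


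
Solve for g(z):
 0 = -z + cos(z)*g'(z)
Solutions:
 g(z) = C1 + Integral(z/cos(z), z)


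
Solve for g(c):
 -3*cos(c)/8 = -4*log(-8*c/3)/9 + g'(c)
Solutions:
 g(c) = C1 + 4*c*log(-c)/9 - 4*c*log(3)/9 - 4*c/9 + 4*c*log(2)/3 - 3*sin(c)/8


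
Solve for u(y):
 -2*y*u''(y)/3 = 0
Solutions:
 u(y) = C1 + C2*y


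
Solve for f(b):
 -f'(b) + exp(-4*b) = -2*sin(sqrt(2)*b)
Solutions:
 f(b) = C1 - sqrt(2)*cos(sqrt(2)*b) - exp(-4*b)/4


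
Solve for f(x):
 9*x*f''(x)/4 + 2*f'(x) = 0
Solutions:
 f(x) = C1 + C2*x^(1/9)


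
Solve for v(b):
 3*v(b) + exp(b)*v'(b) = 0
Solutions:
 v(b) = C1*exp(3*exp(-b))


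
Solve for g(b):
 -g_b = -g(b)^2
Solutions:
 g(b) = -1/(C1 + b)


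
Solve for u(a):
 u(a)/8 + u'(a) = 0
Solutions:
 u(a) = C1*exp(-a/8)


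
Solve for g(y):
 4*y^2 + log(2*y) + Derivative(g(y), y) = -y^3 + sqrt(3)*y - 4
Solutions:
 g(y) = C1 - y^4/4 - 4*y^3/3 + sqrt(3)*y^2/2 - y*log(y) - 3*y - y*log(2)


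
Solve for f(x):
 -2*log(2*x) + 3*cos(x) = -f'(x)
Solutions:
 f(x) = C1 + 2*x*log(x) - 2*x + 2*x*log(2) - 3*sin(x)


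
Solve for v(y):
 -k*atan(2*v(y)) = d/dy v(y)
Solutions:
 Integral(1/atan(2*_y), (_y, v(y))) = C1 - k*y


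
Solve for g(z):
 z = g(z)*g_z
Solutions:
 g(z) = -sqrt(C1 + z^2)
 g(z) = sqrt(C1 + z^2)


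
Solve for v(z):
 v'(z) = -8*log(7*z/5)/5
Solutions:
 v(z) = C1 - 8*z*log(z)/5 - 8*z*log(7)/5 + 8*z/5 + 8*z*log(5)/5


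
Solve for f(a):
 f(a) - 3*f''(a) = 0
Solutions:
 f(a) = C1*exp(-sqrt(3)*a/3) + C2*exp(sqrt(3)*a/3)


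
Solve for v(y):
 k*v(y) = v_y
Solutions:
 v(y) = C1*exp(k*y)


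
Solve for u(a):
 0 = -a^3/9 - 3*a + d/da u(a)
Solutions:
 u(a) = C1 + a^4/36 + 3*a^2/2


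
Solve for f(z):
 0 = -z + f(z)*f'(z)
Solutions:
 f(z) = -sqrt(C1 + z^2)
 f(z) = sqrt(C1 + z^2)


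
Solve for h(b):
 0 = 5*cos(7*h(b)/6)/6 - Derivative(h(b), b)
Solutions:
 -5*b/6 - 3*log(sin(7*h(b)/6) - 1)/7 + 3*log(sin(7*h(b)/6) + 1)/7 = C1


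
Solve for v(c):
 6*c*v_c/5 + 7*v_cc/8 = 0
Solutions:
 v(c) = C1 + C2*erf(2*sqrt(210)*c/35)


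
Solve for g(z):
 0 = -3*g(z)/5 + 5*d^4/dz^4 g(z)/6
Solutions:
 g(z) = C1*exp(-sqrt(15)*2^(1/4)*z/5) + C2*exp(sqrt(15)*2^(1/4)*z/5) + C3*sin(sqrt(15)*2^(1/4)*z/5) + C4*cos(sqrt(15)*2^(1/4)*z/5)


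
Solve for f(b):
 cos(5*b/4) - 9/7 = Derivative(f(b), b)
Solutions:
 f(b) = C1 - 9*b/7 + 4*sin(5*b/4)/5


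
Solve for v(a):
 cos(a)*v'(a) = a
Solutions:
 v(a) = C1 + Integral(a/cos(a), a)


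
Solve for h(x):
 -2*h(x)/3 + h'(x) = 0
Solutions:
 h(x) = C1*exp(2*x/3)


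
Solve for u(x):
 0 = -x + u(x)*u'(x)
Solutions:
 u(x) = -sqrt(C1 + x^2)
 u(x) = sqrt(C1 + x^2)


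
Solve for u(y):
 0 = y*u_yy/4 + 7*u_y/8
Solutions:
 u(y) = C1 + C2/y^(5/2)


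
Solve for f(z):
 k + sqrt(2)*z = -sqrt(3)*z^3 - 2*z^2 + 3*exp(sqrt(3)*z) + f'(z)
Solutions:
 f(z) = C1 + k*z + sqrt(3)*z^4/4 + 2*z^3/3 + sqrt(2)*z^2/2 - sqrt(3)*exp(sqrt(3)*z)


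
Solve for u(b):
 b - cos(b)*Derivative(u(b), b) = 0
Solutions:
 u(b) = C1 + Integral(b/cos(b), b)


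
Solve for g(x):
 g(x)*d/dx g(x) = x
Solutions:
 g(x) = -sqrt(C1 + x^2)
 g(x) = sqrt(C1 + x^2)


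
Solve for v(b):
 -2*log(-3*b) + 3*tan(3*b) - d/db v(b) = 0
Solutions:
 v(b) = C1 - 2*b*log(-b) - 2*b*log(3) + 2*b - log(cos(3*b))


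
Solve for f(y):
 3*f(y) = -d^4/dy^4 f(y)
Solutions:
 f(y) = (C1*sin(sqrt(2)*3^(1/4)*y/2) + C2*cos(sqrt(2)*3^(1/4)*y/2))*exp(-sqrt(2)*3^(1/4)*y/2) + (C3*sin(sqrt(2)*3^(1/4)*y/2) + C4*cos(sqrt(2)*3^(1/4)*y/2))*exp(sqrt(2)*3^(1/4)*y/2)


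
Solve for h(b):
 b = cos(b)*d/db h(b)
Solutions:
 h(b) = C1 + Integral(b/cos(b), b)


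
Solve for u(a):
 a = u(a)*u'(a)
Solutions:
 u(a) = -sqrt(C1 + a^2)
 u(a) = sqrt(C1 + a^2)


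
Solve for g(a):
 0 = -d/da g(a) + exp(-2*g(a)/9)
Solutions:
 g(a) = 9*log(-sqrt(C1 + a)) - 9*log(3) + 9*log(2)/2
 g(a) = 9*log(C1 + a)/2 - 9*log(3) + 9*log(2)/2


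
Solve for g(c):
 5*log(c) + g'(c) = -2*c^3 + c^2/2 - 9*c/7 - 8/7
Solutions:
 g(c) = C1 - c^4/2 + c^3/6 - 9*c^2/14 - 5*c*log(c) + 27*c/7


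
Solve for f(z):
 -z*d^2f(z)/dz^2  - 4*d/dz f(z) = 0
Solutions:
 f(z) = C1 + C2/z^3


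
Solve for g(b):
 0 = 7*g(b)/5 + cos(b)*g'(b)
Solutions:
 g(b) = C1*(sin(b) - 1)^(7/10)/(sin(b) + 1)^(7/10)


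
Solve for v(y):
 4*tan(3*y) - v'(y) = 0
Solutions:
 v(y) = C1 - 4*log(cos(3*y))/3


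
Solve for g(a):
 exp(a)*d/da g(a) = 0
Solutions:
 g(a) = C1


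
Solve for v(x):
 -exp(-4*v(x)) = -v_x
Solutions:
 v(x) = log(-I*(C1 + 4*x)^(1/4))
 v(x) = log(I*(C1 + 4*x)^(1/4))
 v(x) = log(-(C1 + 4*x)^(1/4))
 v(x) = log(C1 + 4*x)/4


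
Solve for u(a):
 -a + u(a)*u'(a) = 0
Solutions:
 u(a) = -sqrt(C1 + a^2)
 u(a) = sqrt(C1 + a^2)


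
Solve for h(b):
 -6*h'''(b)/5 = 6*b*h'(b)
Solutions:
 h(b) = C1 + Integral(C2*airyai(-5^(1/3)*b) + C3*airybi(-5^(1/3)*b), b)


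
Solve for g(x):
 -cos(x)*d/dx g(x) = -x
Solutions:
 g(x) = C1 + Integral(x/cos(x), x)


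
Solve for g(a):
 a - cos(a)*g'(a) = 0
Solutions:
 g(a) = C1 + Integral(a/cos(a), a)


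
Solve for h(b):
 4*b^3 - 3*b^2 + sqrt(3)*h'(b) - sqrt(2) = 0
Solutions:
 h(b) = C1 - sqrt(3)*b^4/3 + sqrt(3)*b^3/3 + sqrt(6)*b/3


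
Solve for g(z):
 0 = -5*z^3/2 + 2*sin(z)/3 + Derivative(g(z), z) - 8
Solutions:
 g(z) = C1 + 5*z^4/8 + 8*z + 2*cos(z)/3


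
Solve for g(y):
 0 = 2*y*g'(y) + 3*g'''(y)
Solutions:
 g(y) = C1 + Integral(C2*airyai(-2^(1/3)*3^(2/3)*y/3) + C3*airybi(-2^(1/3)*3^(2/3)*y/3), y)


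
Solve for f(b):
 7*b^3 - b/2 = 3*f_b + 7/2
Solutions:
 f(b) = C1 + 7*b^4/12 - b^2/12 - 7*b/6


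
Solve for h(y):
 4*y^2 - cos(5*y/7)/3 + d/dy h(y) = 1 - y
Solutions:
 h(y) = C1 - 4*y^3/3 - y^2/2 + y + 7*sin(5*y/7)/15


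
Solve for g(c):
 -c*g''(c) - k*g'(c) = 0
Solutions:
 g(c) = C1 + c^(1 - re(k))*(C2*sin(log(c)*Abs(im(k))) + C3*cos(log(c)*im(k)))


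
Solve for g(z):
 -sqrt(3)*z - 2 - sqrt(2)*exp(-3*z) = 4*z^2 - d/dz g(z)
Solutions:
 g(z) = C1 + 4*z^3/3 + sqrt(3)*z^2/2 + 2*z - sqrt(2)*exp(-3*z)/3


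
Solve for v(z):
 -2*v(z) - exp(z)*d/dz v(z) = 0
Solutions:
 v(z) = C1*exp(2*exp(-z))


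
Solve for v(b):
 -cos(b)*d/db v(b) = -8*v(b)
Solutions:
 v(b) = C1*(sin(b)^4 + 4*sin(b)^3 + 6*sin(b)^2 + 4*sin(b) + 1)/(sin(b)^4 - 4*sin(b)^3 + 6*sin(b)^2 - 4*sin(b) + 1)


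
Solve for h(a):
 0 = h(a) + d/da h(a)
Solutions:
 h(a) = C1*exp(-a)


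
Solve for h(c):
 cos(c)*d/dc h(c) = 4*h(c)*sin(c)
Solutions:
 h(c) = C1/cos(c)^4


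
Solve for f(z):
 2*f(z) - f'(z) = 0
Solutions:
 f(z) = C1*exp(2*z)


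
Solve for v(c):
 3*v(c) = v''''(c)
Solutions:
 v(c) = C1*exp(-3^(1/4)*c) + C2*exp(3^(1/4)*c) + C3*sin(3^(1/4)*c) + C4*cos(3^(1/4)*c)


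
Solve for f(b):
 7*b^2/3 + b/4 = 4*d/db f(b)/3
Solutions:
 f(b) = C1 + 7*b^3/12 + 3*b^2/32


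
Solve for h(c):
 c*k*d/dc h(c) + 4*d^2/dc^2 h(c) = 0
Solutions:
 h(c) = Piecewise((-sqrt(2)*sqrt(pi)*C1*erf(sqrt(2)*c*sqrt(k)/4)/sqrt(k) - C2, (k > 0) | (k < 0)), (-C1*c - C2, True))


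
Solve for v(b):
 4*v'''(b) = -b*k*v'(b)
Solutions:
 v(b) = C1 + Integral(C2*airyai(2^(1/3)*b*(-k)^(1/3)/2) + C3*airybi(2^(1/3)*b*(-k)^(1/3)/2), b)


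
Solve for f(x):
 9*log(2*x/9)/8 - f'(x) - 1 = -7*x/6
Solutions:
 f(x) = C1 + 7*x^2/12 + 9*x*log(x)/8 - 9*x*log(3)/4 - 17*x/8 + 9*x*log(2)/8


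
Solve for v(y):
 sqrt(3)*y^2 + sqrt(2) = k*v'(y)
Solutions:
 v(y) = C1 + sqrt(3)*y^3/(3*k) + sqrt(2)*y/k


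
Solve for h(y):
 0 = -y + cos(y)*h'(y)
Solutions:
 h(y) = C1 + Integral(y/cos(y), y)


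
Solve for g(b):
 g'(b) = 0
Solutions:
 g(b) = C1


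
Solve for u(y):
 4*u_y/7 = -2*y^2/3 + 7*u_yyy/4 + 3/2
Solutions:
 u(y) = C1 + C2*exp(-4*y/7) + C3*exp(4*y/7) - 7*y^3/18 - 217*y/48


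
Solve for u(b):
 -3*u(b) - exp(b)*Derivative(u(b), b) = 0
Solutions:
 u(b) = C1*exp(3*exp(-b))


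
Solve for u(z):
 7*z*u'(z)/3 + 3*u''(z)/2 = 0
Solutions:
 u(z) = C1 + C2*erf(sqrt(7)*z/3)


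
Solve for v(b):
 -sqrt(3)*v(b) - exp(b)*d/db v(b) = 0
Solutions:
 v(b) = C1*exp(sqrt(3)*exp(-b))


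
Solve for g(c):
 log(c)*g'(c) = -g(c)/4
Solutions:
 g(c) = C1*exp(-li(c)/4)


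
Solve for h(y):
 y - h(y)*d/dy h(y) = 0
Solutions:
 h(y) = -sqrt(C1 + y^2)
 h(y) = sqrt(C1 + y^2)


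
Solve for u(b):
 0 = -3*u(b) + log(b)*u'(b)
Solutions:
 u(b) = C1*exp(3*li(b))


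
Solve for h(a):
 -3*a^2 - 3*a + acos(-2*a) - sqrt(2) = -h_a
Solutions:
 h(a) = C1 + a^3 + 3*a^2/2 - a*acos(-2*a) + sqrt(2)*a - sqrt(1 - 4*a^2)/2


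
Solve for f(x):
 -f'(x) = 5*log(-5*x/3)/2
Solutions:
 f(x) = C1 - 5*x*log(-x)/2 + 5*x*(-log(5) + 1 + log(3))/2


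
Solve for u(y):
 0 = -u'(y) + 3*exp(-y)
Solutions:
 u(y) = C1 - 3*exp(-y)


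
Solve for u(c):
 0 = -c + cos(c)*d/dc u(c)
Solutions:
 u(c) = C1 + Integral(c/cos(c), c)


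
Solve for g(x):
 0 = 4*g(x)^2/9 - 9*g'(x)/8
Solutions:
 g(x) = -81/(C1 + 32*x)


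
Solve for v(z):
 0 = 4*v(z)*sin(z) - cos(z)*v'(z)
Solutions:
 v(z) = C1/cos(z)^4


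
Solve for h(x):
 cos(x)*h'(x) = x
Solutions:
 h(x) = C1 + Integral(x/cos(x), x)


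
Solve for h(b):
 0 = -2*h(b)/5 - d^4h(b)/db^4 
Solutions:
 h(b) = (C1*sin(10^(3/4)*b/10) + C2*cos(10^(3/4)*b/10))*exp(-10^(3/4)*b/10) + (C3*sin(10^(3/4)*b/10) + C4*cos(10^(3/4)*b/10))*exp(10^(3/4)*b/10)


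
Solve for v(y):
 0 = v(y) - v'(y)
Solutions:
 v(y) = C1*exp(y)


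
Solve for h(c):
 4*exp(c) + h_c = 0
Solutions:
 h(c) = C1 - 4*exp(c)


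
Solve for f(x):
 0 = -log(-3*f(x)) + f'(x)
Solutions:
 -Integral(1/(log(-_y) + log(3)), (_y, f(x))) = C1 - x


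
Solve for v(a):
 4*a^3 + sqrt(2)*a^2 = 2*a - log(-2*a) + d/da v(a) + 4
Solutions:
 v(a) = C1 + a^4 + sqrt(2)*a^3/3 - a^2 + a*log(-a) + a*(-5 + log(2))


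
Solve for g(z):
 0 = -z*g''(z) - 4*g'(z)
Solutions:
 g(z) = C1 + C2/z^3


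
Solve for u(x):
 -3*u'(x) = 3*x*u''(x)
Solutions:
 u(x) = C1 + C2*log(x)


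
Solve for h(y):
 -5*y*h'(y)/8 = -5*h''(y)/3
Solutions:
 h(y) = C1 + C2*erfi(sqrt(3)*y/4)


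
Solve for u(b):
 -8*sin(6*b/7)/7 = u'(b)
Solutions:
 u(b) = C1 + 4*cos(6*b/7)/3


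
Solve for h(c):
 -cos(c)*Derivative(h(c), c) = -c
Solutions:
 h(c) = C1 + Integral(c/cos(c), c)


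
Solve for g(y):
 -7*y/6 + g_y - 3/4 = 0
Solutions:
 g(y) = C1 + 7*y^2/12 + 3*y/4


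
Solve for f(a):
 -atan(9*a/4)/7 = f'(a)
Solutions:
 f(a) = C1 - a*atan(9*a/4)/7 + 2*log(81*a^2 + 16)/63


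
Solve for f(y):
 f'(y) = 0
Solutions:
 f(y) = C1


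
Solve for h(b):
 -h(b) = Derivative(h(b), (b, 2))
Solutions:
 h(b) = C1*sin(b) + C2*cos(b)


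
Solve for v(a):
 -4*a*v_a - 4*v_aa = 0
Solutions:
 v(a) = C1 + C2*erf(sqrt(2)*a/2)


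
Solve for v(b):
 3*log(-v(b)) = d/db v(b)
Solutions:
 -li(-v(b)) = C1 + 3*b


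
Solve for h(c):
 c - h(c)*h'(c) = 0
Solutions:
 h(c) = -sqrt(C1 + c^2)
 h(c) = sqrt(C1 + c^2)


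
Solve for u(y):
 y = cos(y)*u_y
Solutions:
 u(y) = C1 + Integral(y/cos(y), y)


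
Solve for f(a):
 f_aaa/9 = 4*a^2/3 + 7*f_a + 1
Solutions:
 f(a) = C1 + C2*exp(-3*sqrt(7)*a) + C3*exp(3*sqrt(7)*a) - 4*a^3/63 - 197*a/1323


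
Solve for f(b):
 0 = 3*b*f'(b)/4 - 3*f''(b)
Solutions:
 f(b) = C1 + C2*erfi(sqrt(2)*b/4)


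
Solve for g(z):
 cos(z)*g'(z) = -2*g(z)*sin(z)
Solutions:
 g(z) = C1*cos(z)^2


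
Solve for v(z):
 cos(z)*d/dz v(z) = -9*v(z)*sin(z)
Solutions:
 v(z) = C1*cos(z)^9


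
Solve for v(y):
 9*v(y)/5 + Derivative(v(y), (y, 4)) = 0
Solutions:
 v(y) = (C1*sin(5^(3/4)*sqrt(6)*y/10) + C2*cos(5^(3/4)*sqrt(6)*y/10))*exp(-5^(3/4)*sqrt(6)*y/10) + (C3*sin(5^(3/4)*sqrt(6)*y/10) + C4*cos(5^(3/4)*sqrt(6)*y/10))*exp(5^(3/4)*sqrt(6)*y/10)
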